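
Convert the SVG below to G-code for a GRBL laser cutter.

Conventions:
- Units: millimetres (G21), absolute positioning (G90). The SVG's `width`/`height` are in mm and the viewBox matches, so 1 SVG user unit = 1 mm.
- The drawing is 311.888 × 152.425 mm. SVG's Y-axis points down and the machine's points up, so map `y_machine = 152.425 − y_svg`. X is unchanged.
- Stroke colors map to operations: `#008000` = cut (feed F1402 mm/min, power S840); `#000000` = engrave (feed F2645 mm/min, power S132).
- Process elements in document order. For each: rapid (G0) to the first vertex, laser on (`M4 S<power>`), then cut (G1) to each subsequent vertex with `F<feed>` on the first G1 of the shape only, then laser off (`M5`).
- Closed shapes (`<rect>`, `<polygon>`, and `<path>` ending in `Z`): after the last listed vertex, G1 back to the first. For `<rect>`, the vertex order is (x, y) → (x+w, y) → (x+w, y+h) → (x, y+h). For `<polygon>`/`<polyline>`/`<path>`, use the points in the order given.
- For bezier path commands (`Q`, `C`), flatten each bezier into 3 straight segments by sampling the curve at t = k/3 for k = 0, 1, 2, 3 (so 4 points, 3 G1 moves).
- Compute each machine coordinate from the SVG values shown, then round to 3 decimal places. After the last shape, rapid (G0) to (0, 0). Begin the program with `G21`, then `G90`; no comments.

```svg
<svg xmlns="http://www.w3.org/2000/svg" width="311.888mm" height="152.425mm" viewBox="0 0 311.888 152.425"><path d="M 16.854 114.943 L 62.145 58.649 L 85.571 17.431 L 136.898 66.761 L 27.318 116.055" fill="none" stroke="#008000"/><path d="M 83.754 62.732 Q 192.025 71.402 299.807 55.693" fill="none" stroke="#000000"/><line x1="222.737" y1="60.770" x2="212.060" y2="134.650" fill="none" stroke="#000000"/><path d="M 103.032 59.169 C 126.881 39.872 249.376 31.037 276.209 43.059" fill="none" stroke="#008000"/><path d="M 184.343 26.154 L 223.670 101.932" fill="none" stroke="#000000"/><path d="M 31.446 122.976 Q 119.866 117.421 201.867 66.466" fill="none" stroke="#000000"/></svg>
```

G21
G90
G0 X16.854 Y37.482
M4 S840
G1 X62.145 Y93.776 F1402
G1 X85.571 Y134.994
G1 X136.898 Y85.664
G1 X27.318 Y36.370
M5
G0 X83.754 Y89.693
M4 S132
G1 X155.880 Y86.622 F2645
G1 X227.898 Y88.968
G1 X299.807 Y96.732
M5
G0 X222.737 Y91.655
M4 S132
G1 X212.060 Y17.775 F2645
M5
G0 X103.032 Y93.256
M4 S840
G1 X152.566 Y108.681 F1402
G1 X224.685 Y114.821
G1 X276.209 Y109.366
M5
G0 X184.343 Y126.271
M4 S132
G1 X223.670 Y50.493 F2645
M5
G0 X31.446 Y29.449
M4 S132
G1 X89.679 Y38.197 F2645
G1 X146.486 Y57.033
G1 X201.867 Y85.959
M5
G0 X0.000 Y0.000

Since the viewBox matches the mm dimensions, user units are millimetres directly. The only transform is the Y-flip y_m = 152.425 − y_svg.

Shape 1 is a open polyline drawn with `<path>`. Its stroke #008000 means cut at S840, F1402. After flipping Y the toolpath is (16.854,37.482) → (62.145,93.776) → (85.571,134.994) → (136.898,85.664) → (27.318,36.370).

Shape 2 is a quadratic bezier drawn with `<path>`. Its stroke #000000 means engrave at S132, F2645. After flipping Y the toolpath is (83.754,89.693) → (155.880,86.622) → (227.898,88.968) → (299.807,96.732).

Shape 3 is a line segment drawn with `<line>`. Its stroke #000000 means engrave at S132, F2645. After flipping Y the toolpath is (222.737,91.655) → (212.060,17.775).

Shape 4 is a cubic bezier drawn with `<path>`. Its stroke #008000 means cut at S840, F1402. After flipping Y the toolpath is (103.032,93.256) → (152.566,108.681) → (224.685,114.821) → (276.209,109.366).

Shape 5 is a line segment drawn with `<path>`. Its stroke #000000 means engrave at S132, F2645. After flipping Y the toolpath is (184.343,126.271) → (223.670,50.493).

Shape 6 is a quadratic bezier drawn with `<path>`. Its stroke #000000 means engrave at S132, F2645. After flipping Y the toolpath is (31.446,29.449) → (89.679,38.197) → (146.486,57.033) → (201.867,85.959).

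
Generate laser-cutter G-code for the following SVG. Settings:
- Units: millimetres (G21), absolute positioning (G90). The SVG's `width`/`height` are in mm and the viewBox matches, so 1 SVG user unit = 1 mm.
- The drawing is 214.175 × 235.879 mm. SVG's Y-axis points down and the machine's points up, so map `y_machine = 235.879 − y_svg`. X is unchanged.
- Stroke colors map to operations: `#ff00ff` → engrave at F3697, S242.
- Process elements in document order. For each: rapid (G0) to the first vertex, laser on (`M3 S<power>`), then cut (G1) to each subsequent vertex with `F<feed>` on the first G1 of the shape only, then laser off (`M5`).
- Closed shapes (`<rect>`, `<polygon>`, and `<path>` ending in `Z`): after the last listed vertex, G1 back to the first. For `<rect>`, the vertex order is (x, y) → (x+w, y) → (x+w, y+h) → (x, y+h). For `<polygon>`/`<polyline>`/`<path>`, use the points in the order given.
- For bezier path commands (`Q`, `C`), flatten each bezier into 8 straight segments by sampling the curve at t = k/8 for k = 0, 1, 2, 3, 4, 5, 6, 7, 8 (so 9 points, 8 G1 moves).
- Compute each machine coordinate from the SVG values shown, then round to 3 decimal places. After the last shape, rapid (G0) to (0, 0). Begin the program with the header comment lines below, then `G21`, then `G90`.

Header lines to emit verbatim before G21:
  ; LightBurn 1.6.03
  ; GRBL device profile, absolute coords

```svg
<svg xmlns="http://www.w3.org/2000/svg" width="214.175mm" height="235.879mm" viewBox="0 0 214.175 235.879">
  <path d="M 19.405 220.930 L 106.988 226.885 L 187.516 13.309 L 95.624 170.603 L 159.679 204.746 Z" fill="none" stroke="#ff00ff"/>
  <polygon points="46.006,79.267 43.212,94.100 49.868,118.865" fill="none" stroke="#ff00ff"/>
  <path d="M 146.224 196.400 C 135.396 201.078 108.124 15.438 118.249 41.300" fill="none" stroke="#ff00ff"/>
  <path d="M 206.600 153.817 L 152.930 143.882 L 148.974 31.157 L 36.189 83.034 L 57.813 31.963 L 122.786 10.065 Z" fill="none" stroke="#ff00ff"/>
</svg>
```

1 u = 1 mm; y_m = 235.879 − y.

[1] `<path>` closed polygon, #ff00ff→engrave S242 F3697: (19.405,14.949) → (106.988,8.994) → (187.516,222.570) → (95.624,65.276) → (159.679,31.133) → (19.405,14.949) (closed)

[2] `<polygon>` closed polygon, #ff00ff→engrave S242 F3697: (46.006,156.612) → (43.212,141.779) → (49.868,117.014) → (46.006,156.612) (closed)

[3] `<path>` cubic bezier, #ff00ff→engrave S242 F3697: (146.224,39.479) → (141.498,45.861) → (135.861,65.377) → (129.944,93.317) → (124.379,124.973) → (119.796,155.636) → (116.826,180.597) → (116.100,195.148) → (118.249,194.579)

[4] `<path>` closed polygon, #ff00ff→engrave S242 F3697: (206.600,82.062) → (152.930,91.997) → (148.974,204.722) → (36.189,152.845) → (57.813,203.916) → (122.786,225.814) → (206.600,82.062) (closed)

; LightBurn 1.6.03
; GRBL device profile, absolute coords
G21
G90
G0 X19.405 Y14.949
M3 S242
G1 X106.988 Y8.994 F3697
G1 X187.516 Y222.570
G1 X95.624 Y65.276
G1 X159.679 Y31.133
G1 X19.405 Y14.949
M5
G0 X46.006 Y156.612
M3 S242
G1 X43.212 Y141.779 F3697
G1 X49.868 Y117.014
G1 X46.006 Y156.612
M5
G0 X146.224 Y39.479
M3 S242
G1 X141.498 Y45.861 F3697
G1 X135.861 Y65.377
G1 X129.944 Y93.317
G1 X124.379 Y124.973
G1 X119.796 Y155.636
G1 X116.826 Y180.597
G1 X116.100 Y195.148
G1 X118.249 Y194.579
M5
G0 X206.600 Y82.062
M3 S242
G1 X152.930 Y91.997 F3697
G1 X148.974 Y204.722
G1 X36.189 Y152.845
G1 X57.813 Y203.916
G1 X122.786 Y225.814
G1 X206.600 Y82.062
M5
G0 X0.000 Y0.000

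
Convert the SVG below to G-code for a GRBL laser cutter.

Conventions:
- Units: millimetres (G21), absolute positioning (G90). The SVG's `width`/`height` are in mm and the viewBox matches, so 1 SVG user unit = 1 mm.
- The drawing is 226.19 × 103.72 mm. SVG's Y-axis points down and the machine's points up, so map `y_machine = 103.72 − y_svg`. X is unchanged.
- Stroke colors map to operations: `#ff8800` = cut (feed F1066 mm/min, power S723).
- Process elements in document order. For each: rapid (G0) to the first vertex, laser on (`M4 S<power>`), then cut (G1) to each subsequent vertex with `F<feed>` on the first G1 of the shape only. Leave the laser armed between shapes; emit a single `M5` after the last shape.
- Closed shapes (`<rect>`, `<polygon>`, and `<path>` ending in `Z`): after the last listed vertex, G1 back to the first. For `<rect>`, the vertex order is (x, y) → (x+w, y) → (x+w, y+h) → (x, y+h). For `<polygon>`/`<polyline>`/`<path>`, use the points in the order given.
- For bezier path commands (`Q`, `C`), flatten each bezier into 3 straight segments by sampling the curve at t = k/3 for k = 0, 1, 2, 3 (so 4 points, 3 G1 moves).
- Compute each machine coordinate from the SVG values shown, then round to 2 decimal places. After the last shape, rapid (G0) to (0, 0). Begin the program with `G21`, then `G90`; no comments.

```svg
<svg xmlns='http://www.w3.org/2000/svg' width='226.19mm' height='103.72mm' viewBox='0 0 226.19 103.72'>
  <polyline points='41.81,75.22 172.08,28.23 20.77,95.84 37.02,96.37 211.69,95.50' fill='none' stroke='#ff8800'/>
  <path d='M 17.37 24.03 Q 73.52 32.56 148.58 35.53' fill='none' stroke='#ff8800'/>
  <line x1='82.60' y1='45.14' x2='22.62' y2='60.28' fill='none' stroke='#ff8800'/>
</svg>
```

Since the viewBox matches the mm dimensions, user units are millimetres directly. The only transform is the Y-flip y_m = 103.72 − y_svg.

Shape 1 is a open polyline drawn with `<polyline>`. Its stroke #ff8800 means cut at S723, F1066. After flipping Y the toolpath is (41.81,28.50) → (172.08,75.49) → (20.77,7.88) → (37.02,7.35) → (211.69,8.22).

Shape 2 is a quadratic bezier drawn with `<path>`. Its stroke #ff8800 means cut at S723, F1066. After flipping Y the toolpath is (17.37,79.69) → (56.90,74.62) → (100.64,70.79) → (148.58,68.19).

Shape 3 is a line segment drawn with `<line>`. Its stroke #ff8800 means cut at S723, F1066. After flipping Y the toolpath is (82.60,58.58) → (22.62,43.44).

G21
G90
G0 X41.81 Y28.50
M4 S723
G1 X172.08 Y75.49 F1066
G1 X20.77 Y7.88
G1 X37.02 Y7.35
G1 X211.69 Y8.22
G0 X17.37 Y79.69
M4 S723
G1 X56.90 Y74.62 F1066
G1 X100.64 Y70.79
G1 X148.58 Y68.19
G0 X82.60 Y58.58
M4 S723
G1 X22.62 Y43.44 F1066
M5
G0 X0.00 Y0.00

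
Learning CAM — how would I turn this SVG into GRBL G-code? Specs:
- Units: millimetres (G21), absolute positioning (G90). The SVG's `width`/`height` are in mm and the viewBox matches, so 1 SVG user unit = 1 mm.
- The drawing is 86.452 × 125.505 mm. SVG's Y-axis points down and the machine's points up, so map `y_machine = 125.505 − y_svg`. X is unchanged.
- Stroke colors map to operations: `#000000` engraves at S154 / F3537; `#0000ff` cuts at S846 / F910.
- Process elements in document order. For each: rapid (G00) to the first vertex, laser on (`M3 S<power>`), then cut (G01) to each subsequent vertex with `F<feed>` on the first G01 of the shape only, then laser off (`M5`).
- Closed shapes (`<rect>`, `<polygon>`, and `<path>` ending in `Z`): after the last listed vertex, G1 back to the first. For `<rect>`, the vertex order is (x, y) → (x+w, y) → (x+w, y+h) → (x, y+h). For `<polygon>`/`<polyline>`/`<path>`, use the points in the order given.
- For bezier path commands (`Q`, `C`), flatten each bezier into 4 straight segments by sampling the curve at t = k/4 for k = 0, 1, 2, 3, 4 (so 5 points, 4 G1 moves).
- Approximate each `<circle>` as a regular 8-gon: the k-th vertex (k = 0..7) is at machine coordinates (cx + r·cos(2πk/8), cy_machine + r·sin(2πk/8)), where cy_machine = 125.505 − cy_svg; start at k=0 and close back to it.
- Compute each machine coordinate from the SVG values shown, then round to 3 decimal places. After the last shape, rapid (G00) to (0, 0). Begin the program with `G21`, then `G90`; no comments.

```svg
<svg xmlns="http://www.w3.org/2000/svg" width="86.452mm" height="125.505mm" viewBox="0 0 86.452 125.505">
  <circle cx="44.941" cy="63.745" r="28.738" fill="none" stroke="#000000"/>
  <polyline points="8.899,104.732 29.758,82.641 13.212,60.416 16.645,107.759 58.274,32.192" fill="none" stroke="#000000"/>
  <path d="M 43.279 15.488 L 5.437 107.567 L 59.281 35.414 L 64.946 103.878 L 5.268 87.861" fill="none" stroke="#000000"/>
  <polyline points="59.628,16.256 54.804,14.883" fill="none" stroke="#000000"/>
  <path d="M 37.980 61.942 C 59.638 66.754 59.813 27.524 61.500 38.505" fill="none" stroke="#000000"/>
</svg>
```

viewBox `0 0 86.452 125.505` with mm width/height → 1 unit = 1 mm. Flip: y_m = 125.505 − y_svg.

**Shape 1** — `<circle>` circle, stroke `#000000` → engrave (S154, F3537). Machine vertices: (73.679,61.760) → (65.262,82.081) → (44.941,90.498) → (24.620,82.081) → (16.203,61.760) → (24.620,41.439) → (44.941,33.022) → (65.262,41.439) → (73.679,61.760). Closed: final G1 returns to the first vertex.

**Shape 2** — `<polyline>` open polyline, stroke `#000000` → engrave (S154, F3537). Machine vertices: (8.899,20.773) → (29.758,42.864) → (13.212,65.089) → (16.645,17.746) → (58.274,93.313). Open path.

**Shape 3** — `<path>` open polyline, stroke `#000000` → engrave (S154, F3537). Machine vertices: (43.279,110.017) → (5.437,17.938) → (59.281,90.091) → (64.946,21.627) → (5.268,37.644). Open path.

**Shape 4** — `<polyline>` line segment, stroke `#000000` → engrave (S154, F3537). Machine vertices: (59.628,109.249) → (54.804,110.622). Open path.

**Shape 5** — `<path>` cubic bezier, stroke `#000000` → engrave (S154, F3537). Control points (SVG): P0=(37.980,61.942), P1=(59.638,66.754), P2=(59.813,27.524), P3=(61.500,38.505); sampled at t=k/4. Machine vertices: (37.980,63.563) → (50.555,66.739) → (57.229,77.595) → (60.159,87.294) → (61.500,87.000). Open path.

G21
G90
G00 X73.679 Y61.760
M3 S154
G01 X65.262 Y82.081 F3537
G01 X44.941 Y90.498
G01 X24.620 Y82.081
G01 X16.203 Y61.760
G01 X24.620 Y41.439
G01 X44.941 Y33.022
G01 X65.262 Y41.439
G01 X73.679 Y61.760
M5
G00 X8.899 Y20.773
M3 S154
G01 X29.758 Y42.864 F3537
G01 X13.212 Y65.089
G01 X16.645 Y17.746
G01 X58.274 Y93.313
M5
G00 X43.279 Y110.017
M3 S154
G01 X5.437 Y17.938 F3537
G01 X59.281 Y90.091
G01 X64.946 Y21.627
G01 X5.268 Y37.644
M5
G00 X59.628 Y109.249
M3 S154
G01 X54.804 Y110.622 F3537
M5
G00 X37.980 Y63.563
M3 S154
G01 X50.555 Y66.739 F3537
G01 X57.229 Y77.595
G01 X60.159 Y87.294
G01 X61.500 Y87.000
M5
G00 X0.000 Y0.000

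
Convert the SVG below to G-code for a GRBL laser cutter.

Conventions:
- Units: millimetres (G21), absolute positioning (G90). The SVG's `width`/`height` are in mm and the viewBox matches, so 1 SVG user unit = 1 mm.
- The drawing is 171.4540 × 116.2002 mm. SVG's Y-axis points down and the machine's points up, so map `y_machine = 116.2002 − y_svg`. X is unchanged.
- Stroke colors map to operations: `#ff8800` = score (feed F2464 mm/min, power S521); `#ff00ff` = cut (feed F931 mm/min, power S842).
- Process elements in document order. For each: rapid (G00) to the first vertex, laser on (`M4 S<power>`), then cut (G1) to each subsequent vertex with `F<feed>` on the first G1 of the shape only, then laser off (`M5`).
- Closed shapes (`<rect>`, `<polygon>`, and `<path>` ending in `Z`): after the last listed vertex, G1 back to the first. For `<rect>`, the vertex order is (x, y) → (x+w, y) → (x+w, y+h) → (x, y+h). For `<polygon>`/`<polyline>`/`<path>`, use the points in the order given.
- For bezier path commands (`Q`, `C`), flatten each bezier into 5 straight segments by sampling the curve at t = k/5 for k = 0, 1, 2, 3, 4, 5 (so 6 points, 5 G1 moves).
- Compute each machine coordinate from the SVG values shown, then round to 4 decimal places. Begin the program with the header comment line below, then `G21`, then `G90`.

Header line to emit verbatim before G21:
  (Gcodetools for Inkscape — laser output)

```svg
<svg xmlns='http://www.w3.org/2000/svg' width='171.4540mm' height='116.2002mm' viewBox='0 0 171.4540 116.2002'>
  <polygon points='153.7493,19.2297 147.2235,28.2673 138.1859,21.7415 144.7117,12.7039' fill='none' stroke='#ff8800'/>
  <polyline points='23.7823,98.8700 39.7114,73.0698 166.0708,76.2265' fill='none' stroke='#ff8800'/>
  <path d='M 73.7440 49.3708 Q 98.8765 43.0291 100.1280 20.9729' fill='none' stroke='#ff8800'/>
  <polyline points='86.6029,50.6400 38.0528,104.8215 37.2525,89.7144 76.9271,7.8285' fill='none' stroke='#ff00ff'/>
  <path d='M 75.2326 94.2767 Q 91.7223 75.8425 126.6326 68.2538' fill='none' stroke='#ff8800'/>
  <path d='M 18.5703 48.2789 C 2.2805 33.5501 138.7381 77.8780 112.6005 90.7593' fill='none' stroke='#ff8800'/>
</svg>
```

1 u = 1 mm; y_m = 116.2002 − y.

[1] `<polygon>` regular polygon, #ff8800→score S521 F2464: (153.7493,96.9705) → (147.2235,87.9329) → (138.1859,94.4587) → (144.7117,103.4963) → (153.7493,96.9705) (closed)

[2] `<polyline>` open polyline, #ff8800→score S521 F2464: (23.7823,17.3302) → (39.7114,43.1304) → (166.0708,39.9737)

[3] `<path>` quadratic bezier, #ff8800→score S521 F2464: (73.7440,66.8294) → (82.8418,69.9947) → (90.0290,74.4171) → (95.3058,80.0967) → (98.6722,87.0334) → (100.1280,95.2273)

[4] `<polyline>` open polyline, #ff00ff→cut S842 F931: (86.6029,65.5602) → (38.0528,11.3787) → (37.2525,26.4858) → (76.9271,108.3717)

[5] `<path>` quadratic bezier, #ff8800→score S521 F2464: (75.2326,21.9235) → (82.5653,28.8634) → (91.3717,34.9356) → (101.6517,40.1402) → (113.4053,44.4771) → (126.6326,47.9464)

[6] `<path>` cubic bezier, #ff8800→score S521 F2464: (18.5703,67.9213) → (24.6034,70.3958) → (52.1594,63.0409) → (86.1019,50.2006) → (111.2944,36.2192) → (112.6005,25.4409)

(Gcodetools for Inkscape — laser output)
G21
G90
G00 X153.7493 Y96.9705
M4 S521
G1 X147.2235 Y87.9329 F2464
G1 X138.1859 Y94.4587
G1 X144.7117 Y103.4963
G1 X153.7493 Y96.9705
M5
G00 X23.7823 Y17.3302
M4 S521
G1 X39.7114 Y43.1304 F2464
G1 X166.0708 Y39.9737
M5
G00 X73.7440 Y66.8294
M4 S521
G1 X82.8418 Y69.9947 F2464
G1 X90.0290 Y74.4171
G1 X95.3058 Y80.0967
G1 X98.6722 Y87.0334
G1 X100.1280 Y95.2273
M5
G00 X86.6029 Y65.5602
M4 S842
G1 X38.0528 Y11.3787 F931
G1 X37.2525 Y26.4858
G1 X76.9271 Y108.3717
M5
G00 X75.2326 Y21.9235
M4 S521
G1 X82.5653 Y28.8634 F2464
G1 X91.3717 Y34.9356
G1 X101.6517 Y40.1402
G1 X113.4053 Y44.4771
G1 X126.6326 Y47.9464
M5
G00 X18.5703 Y67.9213
M4 S521
G1 X24.6034 Y70.3958 F2464
G1 X52.1594 Y63.0409
G1 X86.1019 Y50.2006
G1 X111.2944 Y36.2192
G1 X112.6005 Y25.4409
M5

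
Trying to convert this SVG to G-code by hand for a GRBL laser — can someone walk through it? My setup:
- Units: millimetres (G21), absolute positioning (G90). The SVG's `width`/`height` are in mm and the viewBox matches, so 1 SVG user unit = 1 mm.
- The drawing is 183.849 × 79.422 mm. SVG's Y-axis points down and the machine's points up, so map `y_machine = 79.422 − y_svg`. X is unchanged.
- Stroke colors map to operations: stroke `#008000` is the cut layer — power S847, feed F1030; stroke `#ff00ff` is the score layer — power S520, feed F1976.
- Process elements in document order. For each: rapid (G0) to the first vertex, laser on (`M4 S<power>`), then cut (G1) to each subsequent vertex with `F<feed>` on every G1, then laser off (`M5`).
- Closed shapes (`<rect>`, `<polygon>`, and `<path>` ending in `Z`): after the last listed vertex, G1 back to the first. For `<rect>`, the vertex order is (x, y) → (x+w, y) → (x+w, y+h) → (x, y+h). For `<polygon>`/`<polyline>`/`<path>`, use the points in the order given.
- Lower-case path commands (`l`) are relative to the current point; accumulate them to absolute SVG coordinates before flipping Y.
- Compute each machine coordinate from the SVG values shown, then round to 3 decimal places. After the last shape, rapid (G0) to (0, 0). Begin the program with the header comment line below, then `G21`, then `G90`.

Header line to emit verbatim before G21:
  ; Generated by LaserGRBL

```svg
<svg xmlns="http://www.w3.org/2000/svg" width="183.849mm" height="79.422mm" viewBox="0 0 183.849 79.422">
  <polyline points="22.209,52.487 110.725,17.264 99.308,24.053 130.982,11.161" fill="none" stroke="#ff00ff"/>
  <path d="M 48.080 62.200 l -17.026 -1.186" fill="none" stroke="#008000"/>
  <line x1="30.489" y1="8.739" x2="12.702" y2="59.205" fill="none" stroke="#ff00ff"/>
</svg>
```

; Generated by LaserGRBL
G21
G90
G0 X22.209 Y26.935
M4 S520
G1 X110.725 Y62.158 F1976
G1 X99.308 Y55.369 F1976
G1 X130.982 Y68.261 F1976
M5
G0 X48.080 Y17.222
M4 S847
G1 X31.054 Y18.408 F1030
M5
G0 X30.489 Y70.683
M4 S520
G1 X12.702 Y20.217 F1976
M5
G0 X0.000 Y0.000

1 u = 1 mm; y_m = 79.422 − y.

[1] `<polyline>` open polyline, #ff00ff→score S520 F1976: (22.209,26.935) → (110.725,62.158) → (99.308,55.369) → (130.982,68.261)

[2] `<path>` line segment, #008000→cut S847 F1030: (48.080,17.222) → (31.054,18.408)

[3] `<line>` line segment, #ff00ff→score S520 F1976: (30.489,70.683) → (12.702,20.217)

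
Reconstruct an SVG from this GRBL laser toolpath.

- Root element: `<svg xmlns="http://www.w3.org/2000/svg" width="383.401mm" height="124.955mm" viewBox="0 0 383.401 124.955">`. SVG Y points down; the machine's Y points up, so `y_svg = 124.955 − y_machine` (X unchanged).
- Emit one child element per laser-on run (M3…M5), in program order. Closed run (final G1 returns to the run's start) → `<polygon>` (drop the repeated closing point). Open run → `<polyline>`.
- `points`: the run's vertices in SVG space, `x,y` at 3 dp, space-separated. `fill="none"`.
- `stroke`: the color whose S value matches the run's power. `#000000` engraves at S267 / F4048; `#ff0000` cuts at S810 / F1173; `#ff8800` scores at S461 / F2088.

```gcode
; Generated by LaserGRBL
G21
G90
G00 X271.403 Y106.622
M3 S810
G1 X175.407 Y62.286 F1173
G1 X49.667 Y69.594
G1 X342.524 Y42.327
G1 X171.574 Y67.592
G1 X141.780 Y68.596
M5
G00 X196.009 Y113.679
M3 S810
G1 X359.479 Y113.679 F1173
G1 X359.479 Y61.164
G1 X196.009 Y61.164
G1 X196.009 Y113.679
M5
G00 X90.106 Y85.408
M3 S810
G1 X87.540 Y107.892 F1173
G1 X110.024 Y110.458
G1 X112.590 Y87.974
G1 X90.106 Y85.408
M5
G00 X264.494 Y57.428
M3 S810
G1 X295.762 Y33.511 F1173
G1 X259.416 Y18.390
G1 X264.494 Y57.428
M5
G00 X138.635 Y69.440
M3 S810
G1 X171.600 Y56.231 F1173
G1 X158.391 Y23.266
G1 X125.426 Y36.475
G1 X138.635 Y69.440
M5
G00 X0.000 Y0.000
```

Each laser-on run becomes one SVG element. Flip Y back into SVG space with y_svg = 124.955 − y_machine. Every run uses S810, so all elements get stroke `#ff0000` (cut).

Run 1: The run is open, so emit a `<polyline>` with points (Y-flipped): 271.403,18.333 175.407,62.669 49.667,55.361 342.524,82.628 171.574,57.363 141.780,56.359.

Run 2: The run returns to its start, so emit a `<polygon>` with points (Y-flipped): 196.009,11.276 359.479,11.276 359.479,63.791 196.009,63.791.

Run 3: The run returns to its start, so emit a `<polygon>` with points (Y-flipped): 90.106,39.547 87.540,17.063 110.024,14.497 112.590,36.981.

Run 4: The run returns to its start, so emit a `<polygon>` with points (Y-flipped): 264.494,67.527 295.762,91.444 259.416,106.565.

Run 5: The run returns to its start, so emit a `<polygon>` with points (Y-flipped): 138.635,55.515 171.600,68.724 158.391,101.689 125.426,88.480.

<svg xmlns="http://www.w3.org/2000/svg" width="383.401mm" height="124.955mm" viewBox="0 0 383.401 124.955">
  <polyline points="271.403,18.333 175.407,62.669 49.667,55.361 342.524,82.628 171.574,57.363 141.780,56.359" fill="none" stroke="#ff0000"/>
  <polygon points="196.009,11.276 359.479,11.276 359.479,63.791 196.009,63.791" fill="none" stroke="#ff0000"/>
  <polygon points="90.106,39.547 87.540,17.063 110.024,14.497 112.590,36.981" fill="none" stroke="#ff0000"/>
  <polygon points="264.494,67.527 295.762,91.444 259.416,106.565" fill="none" stroke="#ff0000"/>
  <polygon points="138.635,55.515 171.600,68.724 158.391,101.689 125.426,88.480" fill="none" stroke="#ff0000"/>
</svg>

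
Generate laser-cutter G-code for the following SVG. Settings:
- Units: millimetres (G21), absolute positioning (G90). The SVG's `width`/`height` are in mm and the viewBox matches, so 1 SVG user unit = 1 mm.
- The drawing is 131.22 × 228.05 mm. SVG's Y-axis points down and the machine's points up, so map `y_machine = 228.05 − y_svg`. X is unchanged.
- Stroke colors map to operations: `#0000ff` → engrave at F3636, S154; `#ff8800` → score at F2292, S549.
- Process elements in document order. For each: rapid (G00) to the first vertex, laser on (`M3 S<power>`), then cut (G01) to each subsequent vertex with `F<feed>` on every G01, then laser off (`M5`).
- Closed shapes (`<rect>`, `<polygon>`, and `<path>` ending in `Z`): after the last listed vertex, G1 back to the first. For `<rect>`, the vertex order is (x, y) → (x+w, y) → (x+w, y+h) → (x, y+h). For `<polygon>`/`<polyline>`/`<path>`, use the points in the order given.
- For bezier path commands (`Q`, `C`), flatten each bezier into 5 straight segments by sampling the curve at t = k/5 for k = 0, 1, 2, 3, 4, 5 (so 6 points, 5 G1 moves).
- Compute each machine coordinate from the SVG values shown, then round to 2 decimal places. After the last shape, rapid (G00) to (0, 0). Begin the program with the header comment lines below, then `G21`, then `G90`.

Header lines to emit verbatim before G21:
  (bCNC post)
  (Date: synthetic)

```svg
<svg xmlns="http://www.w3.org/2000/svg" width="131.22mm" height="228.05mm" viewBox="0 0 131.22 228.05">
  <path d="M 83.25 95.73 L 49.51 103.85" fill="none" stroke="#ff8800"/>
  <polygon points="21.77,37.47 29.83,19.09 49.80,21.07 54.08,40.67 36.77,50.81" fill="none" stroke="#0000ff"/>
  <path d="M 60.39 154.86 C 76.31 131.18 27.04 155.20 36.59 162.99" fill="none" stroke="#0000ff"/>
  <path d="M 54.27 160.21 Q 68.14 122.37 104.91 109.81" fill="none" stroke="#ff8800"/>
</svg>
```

1 u = 1 mm; y_m = 228.05 − y.

[1] `<path>` line segment, #ff8800→score S549 F2292: (83.25,132.32) → (49.51,124.20)

[2] `<polygon>` regular polygon, #0000ff→engrave S154 F3636: (21.77,190.58) → (29.83,208.96) → (49.80,206.98) → (54.08,187.38) → (36.77,177.24) → (21.77,190.58) (closed)

[3] `<path>` cubic bezier, #0000ff→engrave S154 F3636: (60.39,73.19) → (63.11,82.19) → (56.14,82.80) → (45.43,78.11) → (36.93,71.17) → (36.59,65.06)

[4] `<path>` quadratic bezier, #ff8800→score S549 F2292: (54.27,67.84) → (60.73,81.96) → (69.03,94.07) → (79.16,104.15) → (91.12,112.20) → (104.91,118.24)

(bCNC post)
(Date: synthetic)
G21
G90
G00 X83.25 Y132.32
M3 S549
G01 X49.51 Y124.20 F2292
M5
G00 X21.77 Y190.58
M3 S154
G01 X29.83 Y208.96 F3636
G01 X49.80 Y206.98 F3636
G01 X54.08 Y187.38 F3636
G01 X36.77 Y177.24 F3636
G01 X21.77 Y190.58 F3636
M5
G00 X60.39 Y73.19
M3 S154
G01 X63.11 Y82.19 F3636
G01 X56.14 Y82.80 F3636
G01 X45.43 Y78.11 F3636
G01 X36.93 Y71.17 F3636
G01 X36.59 Y65.06 F3636
M5
G00 X54.27 Y67.84
M3 S549
G01 X60.73 Y81.96 F2292
G01 X69.03 Y94.07 F2292
G01 X79.16 Y104.15 F2292
G01 X91.12 Y112.20 F2292
G01 X104.91 Y118.24 F2292
M5
G00 X0.00 Y0.00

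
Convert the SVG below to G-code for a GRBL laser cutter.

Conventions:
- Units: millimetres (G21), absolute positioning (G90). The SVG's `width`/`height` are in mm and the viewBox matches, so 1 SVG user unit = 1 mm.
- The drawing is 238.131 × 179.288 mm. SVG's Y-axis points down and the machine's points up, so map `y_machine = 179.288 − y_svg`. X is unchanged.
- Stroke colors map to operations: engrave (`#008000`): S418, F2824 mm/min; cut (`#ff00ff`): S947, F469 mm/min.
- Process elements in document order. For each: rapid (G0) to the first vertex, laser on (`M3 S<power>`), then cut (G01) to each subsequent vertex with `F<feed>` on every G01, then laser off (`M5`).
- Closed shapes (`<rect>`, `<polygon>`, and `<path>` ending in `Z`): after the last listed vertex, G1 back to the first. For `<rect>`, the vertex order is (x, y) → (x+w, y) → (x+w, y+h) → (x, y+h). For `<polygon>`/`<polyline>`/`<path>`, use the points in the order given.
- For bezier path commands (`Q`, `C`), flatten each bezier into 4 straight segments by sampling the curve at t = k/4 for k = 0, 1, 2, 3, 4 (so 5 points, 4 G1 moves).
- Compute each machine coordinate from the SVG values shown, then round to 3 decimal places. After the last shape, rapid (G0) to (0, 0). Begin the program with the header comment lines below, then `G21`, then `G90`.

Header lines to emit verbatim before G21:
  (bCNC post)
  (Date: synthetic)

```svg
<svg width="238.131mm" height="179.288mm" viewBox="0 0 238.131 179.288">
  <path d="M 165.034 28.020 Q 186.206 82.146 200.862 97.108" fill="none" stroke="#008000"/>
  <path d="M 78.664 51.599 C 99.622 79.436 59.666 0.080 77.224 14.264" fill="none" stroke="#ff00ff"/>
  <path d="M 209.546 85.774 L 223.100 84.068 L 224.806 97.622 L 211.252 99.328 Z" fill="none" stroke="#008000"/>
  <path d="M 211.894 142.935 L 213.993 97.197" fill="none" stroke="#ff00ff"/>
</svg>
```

viewBox `0 0 238.131 179.288` with mm width/height → 1 unit = 1 mm. Flip: y_m = 179.288 − y_svg.

**Shape 1** — `<path>` quadratic bezier, stroke `#008000` → engrave (S418, F2824). Control points (SVG): P0=(165.034,28.020), P1=(186.206,82.146), P2=(200.862,97.108); sampled at t=k/4. Machine vertices: (165.034,151.268) → (175.213,126.653) → (184.577,106.933) → (193.127,92.109) → (200.862,82.180). Open path.

**Shape 2** — `<path>` cubic bezier, stroke `#ff00ff` → cut (S947, F469). Control points (SVG): P0=(78.664,51.599), P1=(99.622,79.436), P2=(59.666,0.080), P3=(77.224,14.264); sampled at t=k/4. Machine vertices: (78.664,127.689) → (84.812,123.773) → (79.219,141.237) → (72.989,161.260) → (77.224,165.024). Open path.

**Shape 3** — `<path>` regular polygon, stroke `#008000` → engrave (S418, F2824). Machine vertices: (209.546,93.514) → (223.100,95.220) → (224.806,81.666) → (211.252,79.960) → (209.546,93.514). Closed: final G1 returns to the first vertex.

**Shape 4** — `<path>` line segment, stroke `#ff00ff` → cut (S947, F469). Machine vertices: (211.894,36.353) → (213.993,82.091). Open path.

(bCNC post)
(Date: synthetic)
G21
G90
G0 X165.034 Y151.268
M3 S418
G01 X175.213 Y126.653 F2824
G01 X184.577 Y106.933 F2824
G01 X193.127 Y92.109 F2824
G01 X200.862 Y82.180 F2824
M5
G0 X78.664 Y127.689
M3 S947
G01 X84.812 Y123.773 F469
G01 X79.219 Y141.237 F469
G01 X72.989 Y161.260 F469
G01 X77.224 Y165.024 F469
M5
G0 X209.546 Y93.514
M3 S418
G01 X223.100 Y95.220 F2824
G01 X224.806 Y81.666 F2824
G01 X211.252 Y79.960 F2824
G01 X209.546 Y93.514 F2824
M5
G0 X211.894 Y36.353
M3 S947
G01 X213.993 Y82.091 F469
M5
G0 X0.000 Y0.000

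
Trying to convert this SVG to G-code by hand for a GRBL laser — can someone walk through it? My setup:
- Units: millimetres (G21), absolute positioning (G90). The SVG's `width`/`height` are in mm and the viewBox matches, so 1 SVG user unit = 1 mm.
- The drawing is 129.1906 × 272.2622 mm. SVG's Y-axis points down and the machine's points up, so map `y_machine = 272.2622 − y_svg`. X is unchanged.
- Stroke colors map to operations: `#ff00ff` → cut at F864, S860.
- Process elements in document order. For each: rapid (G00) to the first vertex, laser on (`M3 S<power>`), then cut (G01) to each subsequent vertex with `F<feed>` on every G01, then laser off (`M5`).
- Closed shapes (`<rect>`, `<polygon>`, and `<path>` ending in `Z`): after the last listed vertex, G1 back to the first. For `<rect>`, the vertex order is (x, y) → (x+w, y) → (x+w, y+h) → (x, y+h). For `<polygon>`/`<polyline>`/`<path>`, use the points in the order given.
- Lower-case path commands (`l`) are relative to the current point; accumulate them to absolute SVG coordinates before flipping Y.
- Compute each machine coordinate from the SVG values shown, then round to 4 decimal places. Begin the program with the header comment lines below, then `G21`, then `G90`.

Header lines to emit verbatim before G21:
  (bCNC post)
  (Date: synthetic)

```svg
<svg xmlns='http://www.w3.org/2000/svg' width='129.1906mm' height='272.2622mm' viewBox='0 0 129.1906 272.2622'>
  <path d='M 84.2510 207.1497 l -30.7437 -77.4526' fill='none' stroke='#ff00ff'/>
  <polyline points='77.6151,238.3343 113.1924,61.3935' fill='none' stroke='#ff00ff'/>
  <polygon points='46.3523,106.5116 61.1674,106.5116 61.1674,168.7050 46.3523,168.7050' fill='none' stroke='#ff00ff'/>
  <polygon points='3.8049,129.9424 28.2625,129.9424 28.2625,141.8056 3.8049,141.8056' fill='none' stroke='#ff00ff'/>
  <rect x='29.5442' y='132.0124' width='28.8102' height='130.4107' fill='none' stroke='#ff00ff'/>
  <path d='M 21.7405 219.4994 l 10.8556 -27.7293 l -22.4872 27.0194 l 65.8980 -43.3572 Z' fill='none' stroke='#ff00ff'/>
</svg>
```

(bCNC post)
(Date: synthetic)
G21
G90
G00 X84.2510 Y65.1125
M3 S860
G01 X53.5073 Y142.5651 F864
M5
G00 X77.6151 Y33.9279
M3 S860
G01 X113.1924 Y210.8687 F864
M5
G00 X46.3523 Y165.7506
M3 S860
G01 X61.1674 Y165.7506 F864
G01 X61.1674 Y103.5572 F864
G01 X46.3523 Y103.5572 F864
G01 X46.3523 Y165.7506 F864
M5
G00 X3.8049 Y142.3198
M3 S860
G01 X28.2625 Y142.3198 F864
G01 X28.2625 Y130.4566 F864
G01 X3.8049 Y130.4566 F864
G01 X3.8049 Y142.3198 F864
M5
G00 X29.5442 Y140.2498
M3 S860
G01 X58.3544 Y140.2498 F864
G01 X58.3544 Y9.8391 F864
G01 X29.5442 Y9.8391 F864
G01 X29.5442 Y140.2498 F864
M5
G00 X21.7405 Y52.7628
M3 S860
G01 X32.5961 Y80.4921 F864
G01 X10.1089 Y53.4727 F864
G01 X76.0069 Y96.8299 F864
G01 X21.7405 Y52.7628 F864
M5

1 u = 1 mm; y_m = 272.2622 − y.

[1] `<path>` line segment, #ff00ff→cut S860 F864: (84.2510,65.1125) → (53.5073,142.5651)

[2] `<polyline>` line segment, #ff00ff→cut S860 F864: (77.6151,33.9279) → (113.1924,210.8687)

[3] `<polygon>` rectangle, #ff00ff→cut S860 F864: (46.3523,165.7506) → (61.1674,165.7506) → (61.1674,103.5572) → (46.3523,103.5572) → (46.3523,165.7506) (closed)

[4] `<polygon>` rectangle, #ff00ff→cut S860 F864: (3.8049,142.3198) → (28.2625,142.3198) → (28.2625,130.4566) → (3.8049,130.4566) → (3.8049,142.3198) (closed)

[5] `<rect>` rectangle, #ff00ff→cut S860 F864: (29.5442,140.2498) → (58.3544,140.2498) → (58.3544,9.8391) → (29.5442,9.8391) → (29.5442,140.2498) (closed)

[6] `<path>` closed polygon, #ff00ff→cut S860 F864: (21.7405,52.7628) → (32.5961,80.4921) → (10.1089,53.4727) → (76.0069,96.8299) → (21.7405,52.7628) (closed)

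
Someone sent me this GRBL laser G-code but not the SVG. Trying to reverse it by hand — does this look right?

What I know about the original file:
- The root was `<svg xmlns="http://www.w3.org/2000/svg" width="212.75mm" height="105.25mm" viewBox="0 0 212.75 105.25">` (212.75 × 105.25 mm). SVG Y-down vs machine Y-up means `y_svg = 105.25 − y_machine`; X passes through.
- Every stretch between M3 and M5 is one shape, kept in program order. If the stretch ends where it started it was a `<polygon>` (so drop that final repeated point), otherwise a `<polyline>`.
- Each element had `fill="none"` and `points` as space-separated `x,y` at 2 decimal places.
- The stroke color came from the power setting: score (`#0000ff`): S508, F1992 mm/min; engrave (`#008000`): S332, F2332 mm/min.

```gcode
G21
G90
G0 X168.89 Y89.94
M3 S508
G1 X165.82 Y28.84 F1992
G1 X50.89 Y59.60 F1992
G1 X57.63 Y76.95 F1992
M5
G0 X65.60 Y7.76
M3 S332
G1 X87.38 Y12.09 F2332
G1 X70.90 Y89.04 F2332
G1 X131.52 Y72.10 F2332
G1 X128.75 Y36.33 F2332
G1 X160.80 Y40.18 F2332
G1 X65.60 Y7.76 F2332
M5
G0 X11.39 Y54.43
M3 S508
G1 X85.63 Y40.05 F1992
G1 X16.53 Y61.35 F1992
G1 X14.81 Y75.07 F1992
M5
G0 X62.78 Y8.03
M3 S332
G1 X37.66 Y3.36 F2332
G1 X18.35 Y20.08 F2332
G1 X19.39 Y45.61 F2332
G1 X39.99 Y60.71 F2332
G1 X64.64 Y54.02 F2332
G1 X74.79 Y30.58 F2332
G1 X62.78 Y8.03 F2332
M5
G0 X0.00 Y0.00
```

<svg xmlns="http://www.w3.org/2000/svg" width="212.75mm" height="105.25mm" viewBox="0 0 212.75 105.25">
  <polyline points="168.89,15.31 165.82,76.41 50.89,45.65 57.63,28.30" fill="none" stroke="#0000ff"/>
  <polygon points="65.60,97.49 87.38,93.16 70.90,16.21 131.52,33.15 128.75,68.92 160.80,65.07" fill="none" stroke="#008000"/>
  <polyline points="11.39,50.82 85.63,65.20 16.53,43.90 14.81,30.18" fill="none" stroke="#0000ff"/>
  <polygon points="62.78,97.22 37.66,101.89 18.35,85.17 19.39,59.64 39.99,44.54 64.64,51.23 74.79,74.67" fill="none" stroke="#008000"/>
</svg>

Each laser-on run becomes one SVG element. Flip Y back into SVG space with y_svg = 105.25 − y_machine.

Run 1: S508 ⇒ score layer `#0000ff`. The run is open, so emit a `<polyline>` with points (Y-flipped): 168.89,15.31 165.82,76.41 50.89,45.65 57.63,28.30.

Run 2: S332 ⇒ engrave layer `#008000`. The run returns to its start, so emit a `<polygon>` with points (Y-flipped): 65.60,97.49 87.38,93.16 70.90,16.21 131.52,33.15 128.75,68.92 160.80,65.07.

Run 3: S508 ⇒ score layer `#0000ff`. The run is open, so emit a `<polyline>` with points (Y-flipped): 11.39,50.82 85.63,65.20 16.53,43.90 14.81,30.18.

Run 4: power S332 maps to stroke `#008000` (engrave). The run returns to its start, so emit a `<polygon>` with points (Y-flipped): 62.78,97.22 37.66,101.89 18.35,85.17 19.39,59.64 39.99,44.54 64.64,51.23 74.79,74.67.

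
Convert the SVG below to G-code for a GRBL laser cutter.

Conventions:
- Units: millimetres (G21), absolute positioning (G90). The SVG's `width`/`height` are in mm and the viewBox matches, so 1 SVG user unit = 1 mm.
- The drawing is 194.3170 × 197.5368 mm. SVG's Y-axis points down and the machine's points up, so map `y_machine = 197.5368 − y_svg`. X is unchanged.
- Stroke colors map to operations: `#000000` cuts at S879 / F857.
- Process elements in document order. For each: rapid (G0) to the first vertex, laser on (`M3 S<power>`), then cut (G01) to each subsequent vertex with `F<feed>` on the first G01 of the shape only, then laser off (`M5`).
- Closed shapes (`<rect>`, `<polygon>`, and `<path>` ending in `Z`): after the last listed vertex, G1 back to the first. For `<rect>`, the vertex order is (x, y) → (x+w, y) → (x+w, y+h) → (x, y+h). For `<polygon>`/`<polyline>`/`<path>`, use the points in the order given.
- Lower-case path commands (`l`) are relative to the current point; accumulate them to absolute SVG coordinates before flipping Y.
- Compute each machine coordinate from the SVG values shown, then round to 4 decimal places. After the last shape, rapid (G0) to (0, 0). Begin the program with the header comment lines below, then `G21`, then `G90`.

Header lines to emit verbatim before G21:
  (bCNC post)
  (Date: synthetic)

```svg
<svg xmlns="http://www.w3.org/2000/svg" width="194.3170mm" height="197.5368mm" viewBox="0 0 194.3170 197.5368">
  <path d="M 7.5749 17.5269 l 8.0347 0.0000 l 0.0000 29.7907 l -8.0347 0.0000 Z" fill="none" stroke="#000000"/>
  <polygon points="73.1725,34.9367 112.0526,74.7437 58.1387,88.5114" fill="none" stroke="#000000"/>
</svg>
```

(bCNC post)
(Date: synthetic)
G21
G90
G0 X7.5749 Y180.0099
M3 S879
G01 X15.6096 Y180.0099 F857
G01 X15.6096 Y150.2192
G01 X7.5749 Y150.2192
G01 X7.5749 Y180.0099
M5
G0 X73.1725 Y162.6001
M3 S879
G01 X112.0526 Y122.7931 F857
G01 X58.1387 Y109.0254
G01 X73.1725 Y162.6001
M5
G0 X0.0000 Y0.0000

viewBox `0 0 194.3170 197.5368` with mm width/height → 1 unit = 1 mm. Flip: y_m = 197.5368 − y_svg.

**Shape 1** — `<path>` rectangle, stroke `#000000` → cut (S879, F857). Machine vertices: (7.5749,180.0099) → (15.6096,180.0099) → (15.6096,150.2192) → (7.5749,150.2192) → (7.5749,180.0099). Closed: final G1 returns to the first vertex.

**Shape 2** — `<polygon>` regular polygon, stroke `#000000` → cut (S879, F857). Machine vertices: (73.1725,162.6001) → (112.0526,122.7931) → (58.1387,109.0254) → (73.1725,162.6001). Closed: final G1 returns to the first vertex.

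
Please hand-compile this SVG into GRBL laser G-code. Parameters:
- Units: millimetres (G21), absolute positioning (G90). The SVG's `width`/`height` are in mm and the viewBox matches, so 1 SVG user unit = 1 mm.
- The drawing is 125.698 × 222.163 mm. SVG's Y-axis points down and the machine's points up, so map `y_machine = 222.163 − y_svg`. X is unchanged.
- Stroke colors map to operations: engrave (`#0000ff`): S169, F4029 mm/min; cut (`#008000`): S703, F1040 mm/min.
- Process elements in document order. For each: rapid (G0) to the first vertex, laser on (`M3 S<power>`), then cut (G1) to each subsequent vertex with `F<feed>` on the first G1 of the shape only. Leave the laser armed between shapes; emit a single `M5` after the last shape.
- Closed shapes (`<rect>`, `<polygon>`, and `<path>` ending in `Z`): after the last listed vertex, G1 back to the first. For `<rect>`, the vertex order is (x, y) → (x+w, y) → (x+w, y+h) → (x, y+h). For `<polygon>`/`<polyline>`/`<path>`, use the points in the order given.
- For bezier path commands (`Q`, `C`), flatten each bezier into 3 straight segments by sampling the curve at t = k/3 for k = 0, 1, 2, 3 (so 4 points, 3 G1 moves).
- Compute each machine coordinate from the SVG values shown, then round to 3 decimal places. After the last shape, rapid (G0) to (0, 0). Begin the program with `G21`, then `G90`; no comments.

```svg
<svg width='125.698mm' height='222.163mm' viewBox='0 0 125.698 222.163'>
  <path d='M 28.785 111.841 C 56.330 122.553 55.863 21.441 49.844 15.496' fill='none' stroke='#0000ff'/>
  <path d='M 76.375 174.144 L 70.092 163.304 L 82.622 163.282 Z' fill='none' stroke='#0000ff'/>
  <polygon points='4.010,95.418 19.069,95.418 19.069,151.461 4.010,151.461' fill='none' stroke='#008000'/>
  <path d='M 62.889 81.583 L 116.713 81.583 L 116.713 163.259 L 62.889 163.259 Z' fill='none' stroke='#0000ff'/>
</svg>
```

Since the viewBox matches the mm dimensions, user units are millimetres directly. The only transform is the Y-flip y_m = 222.163 − y_svg.

Shape 1 is a cubic bezier drawn with `<path>`. Its stroke #0000ff means engrave at S169, F4029. After flipping Y the toolpath is (28.785,110.322) → (47.825,129.218) → (53.180,176.666) → (49.844,206.667).

Shape 2 is a regular polygon drawn with `<path>`. Its stroke #0000ff means engrave at S169, F4029. After flipping Y the toolpath is (76.375,48.019) → (70.092,58.859) → (82.622,58.881) → (76.375,48.019), returning to the start.

Shape 3 is a rectangle drawn with `<polygon>`. Its stroke #008000 means cut at S703, F1040. After flipping Y the toolpath is (4.010,126.745) → (19.069,126.745) → (19.069,70.702) → (4.010,70.702) → (4.010,126.745), returning to the start.

Shape 4 is a rectangle drawn with `<path>`. Its stroke #0000ff means engrave at S169, F4029. After flipping Y the toolpath is (62.889,140.580) → (116.713,140.580) → (116.713,58.904) → (62.889,58.904) → (62.889,140.580), returning to the start.

G21
G90
G0 X28.785 Y110.322
M3 S169
G1 X47.825 Y129.218 F4029
G1 X53.180 Y176.666
G1 X49.844 Y206.667
G0 X76.375 Y48.019
M3 S169
G1 X70.092 Y58.859 F4029
G1 X82.622 Y58.881
G1 X76.375 Y48.019
G0 X4.010 Y126.745
M3 S703
G1 X19.069 Y126.745 F1040
G1 X19.069 Y70.702
G1 X4.010 Y70.702
G1 X4.010 Y126.745
G0 X62.889 Y140.580
M3 S169
G1 X116.713 Y140.580 F4029
G1 X116.713 Y58.904
G1 X62.889 Y58.904
G1 X62.889 Y140.580
M5
G0 X0.000 Y0.000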